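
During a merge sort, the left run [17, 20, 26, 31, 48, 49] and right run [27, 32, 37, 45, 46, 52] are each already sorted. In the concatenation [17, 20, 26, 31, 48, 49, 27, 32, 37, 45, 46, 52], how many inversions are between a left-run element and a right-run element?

Split inversions: 11

For each element r of the right run, count left-run elements greater than r:
r = 27: 31, 48, 49 → 3
r = 32: 48, 49 → 2
r = 37: 48, 49 → 2
r = 45: 48, 49 → 2
r = 46: 48, 49 → 2
r = 52: none → 0
Cross-inversions: 3 + 2 + 2 + 2 + 2 + 0 = 11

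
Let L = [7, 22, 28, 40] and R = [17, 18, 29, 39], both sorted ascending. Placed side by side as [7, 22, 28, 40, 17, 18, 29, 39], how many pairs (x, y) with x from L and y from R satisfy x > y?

Count, for every r in R, how many entries of L exceed r:
r = 17: 22, 28, 40 → 3
r = 18: 22, 28, 40 → 3
r = 29: 40 → 1
r = 39: 40 → 1
Cross-inversions: 3 + 3 + 1 + 1 = 8

8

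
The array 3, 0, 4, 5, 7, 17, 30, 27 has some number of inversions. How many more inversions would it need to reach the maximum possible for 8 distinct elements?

26 inversions short

Maximum inversions for 8 distinct elements is C(8, 2) = 8·7/2 = 28.
Current inversions — for each element, count later smaller elements:
3: 1
0: 0
4: 0
5: 0
7: 0
17: 0
30: 1
27: 0
Current total: 1 + 0 + 0 + 0 + 0 + 0 + 1 + 0 = 2
Shortfall: 28 − 2 = 26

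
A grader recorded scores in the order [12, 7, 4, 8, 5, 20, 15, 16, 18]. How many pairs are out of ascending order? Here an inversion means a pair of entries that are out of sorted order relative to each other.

10 inversions

For each element, count later entries that are smaller:
12: 4
7: 2
4: 0
8: 1
5: 0
20: 3
15: 0
16: 0
18: 0
Sum: 4 + 2 + 0 + 1 + 0 + 3 + 0 + 0 + 0 = 10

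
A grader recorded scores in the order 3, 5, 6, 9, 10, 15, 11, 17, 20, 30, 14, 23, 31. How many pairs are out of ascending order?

Element-by-element contributions:
3 → none → 0
5 → none → 0
6 → none → 0
9 → none → 0
10 → none → 0
15 → 11, 14 → 2
11 → none → 0
17 → 14 → 1
20 → 14 → 1
30 → 14, 23 → 2
14 → none → 0
23 → none → 0
31 → none → 0
Sum: 0 + 0 + 0 + 0 + 0 + 2 + 0 + 1 + 1 + 2 + 0 + 0 + 0 = 6

6 out-of-order pairs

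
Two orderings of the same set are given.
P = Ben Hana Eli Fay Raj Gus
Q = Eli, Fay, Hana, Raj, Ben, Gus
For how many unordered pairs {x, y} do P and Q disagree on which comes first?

6 disagreeing pairs

Assign each item its position (1..6) in the first ordering, then rewrite the second ordering as that position sequence:
positions: Ben→1, Hana→2, Eli→3, Fay→4, Raj→5, Gus→6
second ordering as positions: [3, 4, 2, 5, 1, 6]
Discordant pairs = inversions in this position sequence.
3: 2, 1 → 2
4: 2, 1 → 2
2: 1 → 1
5: 1 → 1
1: 0
6: 0
Total: 2 + 2 + 1 + 1 + 0 + 0 = 6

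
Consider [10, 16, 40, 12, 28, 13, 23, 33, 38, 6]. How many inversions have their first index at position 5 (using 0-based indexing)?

The element at index 5 is 13.
Elements after it: 23, 33, 38, 6
Those smaller than 13: 6

1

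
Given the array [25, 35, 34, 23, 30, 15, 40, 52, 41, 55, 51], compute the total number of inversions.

14 inversions

For each element, count later entries that are smaller:
25: 2
35: 4
34: 3
23: 1
30: 1
15: 0
40: 0
52: 2
41: 0
55: 1
51: 0
Sum: 2 + 4 + 3 + 1 + 1 + 0 + 0 + 2 + 0 + 1 + 0 = 14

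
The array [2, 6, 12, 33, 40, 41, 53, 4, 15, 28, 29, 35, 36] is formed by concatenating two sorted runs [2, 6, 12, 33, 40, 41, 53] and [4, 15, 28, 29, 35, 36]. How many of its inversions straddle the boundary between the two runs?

24 cross-inversions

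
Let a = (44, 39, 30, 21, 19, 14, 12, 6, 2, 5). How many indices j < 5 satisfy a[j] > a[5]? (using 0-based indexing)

5 such elements

The element at index 5 is 14.
Elements before it: 44, 39, 30, 21, 19
Those larger than 14: 44, 39, 30, 21, 19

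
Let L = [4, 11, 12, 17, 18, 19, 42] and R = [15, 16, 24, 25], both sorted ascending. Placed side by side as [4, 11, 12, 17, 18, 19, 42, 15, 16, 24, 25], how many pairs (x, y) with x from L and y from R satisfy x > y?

Count, for every r in R, how many entries of L exceed r:
r = 15: 17, 18, 19, 42 → 4
r = 16: 17, 18, 19, 42 → 4
r = 24: 42 → 1
r = 25: 42 → 1
Cross-inversions: 4 + 4 + 1 + 1 = 10

There are 10 cross-inversions.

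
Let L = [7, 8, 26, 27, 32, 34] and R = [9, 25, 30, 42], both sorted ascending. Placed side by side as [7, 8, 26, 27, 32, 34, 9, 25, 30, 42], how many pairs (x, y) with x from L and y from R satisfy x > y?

10 split inversions

Count, for every r in R, how many entries of L exceed r:
r = 9: 26, 27, 32, 34 → 4
r = 25: 26, 27, 32, 34 → 4
r = 30: 32, 34 → 2
r = 42: none → 0
Cross-inversions: 4 + 4 + 2 + 0 = 10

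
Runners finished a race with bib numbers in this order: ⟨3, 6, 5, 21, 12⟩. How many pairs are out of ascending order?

Out-of-order index pairs (0-indexed):
(1,2): 6 > 5
(3,4): 21 > 12
That's 2 pairs.

Out-of-order pairs: 2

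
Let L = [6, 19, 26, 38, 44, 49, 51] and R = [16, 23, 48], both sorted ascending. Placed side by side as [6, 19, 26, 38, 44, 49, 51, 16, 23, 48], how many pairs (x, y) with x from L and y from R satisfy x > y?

13

Take each right-half value and tally the left-half values above it:
r = 16: 19, 26, 38, 44, 49, 51 → 6
r = 23: 26, 38, 44, 49, 51 → 5
r = 48: 49, 51 → 2
Cross-inversions: 6 + 5 + 2 = 13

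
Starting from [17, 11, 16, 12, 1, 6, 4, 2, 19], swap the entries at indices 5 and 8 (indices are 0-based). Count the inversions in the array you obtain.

24 inversions

Positions 5 and 8 hold 6 and 19; after swapping, the array is [17, 11, 16, 12, 1, 19, 4, 2, 6].
Sweep left to right; for each value list the smaller values that follow it:
17 → 11, 16, 12, 1, 4, 2, 6 → 7
11 → 1, 4, 2, 6 → 4
16 → 12, 1, 4, 2, 6 → 5
12 → 1, 4, 2, 6 → 4
1 → none → 0
19 → 4, 2, 6 → 3
4 → 2 → 1
2 → none → 0
6 → none → 0
Sum: 7 + 4 + 5 + 4 + 0 + 3 + 1 + 0 + 0 = 24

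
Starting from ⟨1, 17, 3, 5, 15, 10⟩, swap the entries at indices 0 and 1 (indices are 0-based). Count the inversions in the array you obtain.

6

Positions 0 and 1 hold 1 and 17; after swapping, the array is [17, 1, 3, 5, 15, 10].
Sweep left to right; for each value list the smaller values that follow it:
17: 5
1: 0
3: 0
5: 0
15: 1
10: 0
Sum: 5 + 0 + 0 + 0 + 1 + 0 = 6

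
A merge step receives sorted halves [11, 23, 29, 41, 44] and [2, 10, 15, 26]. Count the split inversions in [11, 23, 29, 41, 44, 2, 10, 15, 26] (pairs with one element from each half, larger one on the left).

Split inversions: 17

Take each right-half value and tally the left-half values above it:
r = 2: 11, 23, 29, 41, 44 → 5
r = 10: 11, 23, 29, 41, 44 → 5
r = 15: 23, 29, 41, 44 → 4
r = 26: 29, 41, 44 → 3
Cross-inversions: 5 + 5 + 4 + 3 = 17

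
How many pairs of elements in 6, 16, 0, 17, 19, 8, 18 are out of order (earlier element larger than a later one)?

Inversion pairs (indices are 0-based):
(0,2): 6 > 0
(1,2): 16 > 0
(1,5): 16 > 8
(3,5): 17 > 8
(4,5): 19 > 8
(4,6): 19 > 18
That's 6 pairs.

6 inversions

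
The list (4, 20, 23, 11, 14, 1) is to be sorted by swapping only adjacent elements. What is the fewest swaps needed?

Adjacent swaps: 9

Each adjacent swap fixes exactly one inversion, so the minimum swap count equals the number of inversions.
Count inversions — for each element, later elements that are smaller:
4: 1 → 1
20: 11, 14, 1 → 3
23: 11, 14, 1 → 3
11: 1 → 1
14: 1 → 1
1: none → 0
Total inversions: 1 + 3 + 3 + 1 + 1 + 0 = 9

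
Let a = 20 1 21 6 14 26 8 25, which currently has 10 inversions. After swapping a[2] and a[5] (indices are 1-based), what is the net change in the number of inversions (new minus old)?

+3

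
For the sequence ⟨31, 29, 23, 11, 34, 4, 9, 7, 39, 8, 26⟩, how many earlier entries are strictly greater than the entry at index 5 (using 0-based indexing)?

5 such elements

The element at index 5 is 4.
Elements before it: 31, 29, 23, 11, 34
Those larger than 4: 31, 29, 23, 11, 34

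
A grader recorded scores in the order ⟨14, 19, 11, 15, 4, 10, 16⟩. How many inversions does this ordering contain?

12 out-of-order pairs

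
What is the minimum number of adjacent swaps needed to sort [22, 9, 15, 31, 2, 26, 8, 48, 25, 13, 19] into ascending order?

26 adjacent swaps

Each adjacent swap fixes exactly one inversion, so the minimum swap count equals the number of inversions.
Count inversions — for each element, later elements that are smaller:
22: 9, 15, 2, 8, 13, 19 → 6
9: 2, 8 → 2
15: 2, 8, 13 → 3
31: 2, 26, 8, 25, 13, 19 → 6
2: none → 0
26: 8, 25, 13, 19 → 4
8: none → 0
48: 25, 13, 19 → 3
25: 13, 19 → 2
13: none → 0
19: none → 0
Total inversions: 6 + 2 + 3 + 6 + 0 + 4 + 0 + 3 + 2 + 0 + 0 = 26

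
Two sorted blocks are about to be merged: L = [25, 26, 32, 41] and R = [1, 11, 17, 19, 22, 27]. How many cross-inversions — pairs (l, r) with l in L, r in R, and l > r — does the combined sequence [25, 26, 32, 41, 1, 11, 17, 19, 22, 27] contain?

Count, for every r in R, how many entries of L exceed r:
r = 1: 25, 26, 32, 41 → 4
r = 11: 25, 26, 32, 41 → 4
r = 17: 25, 26, 32, 41 → 4
r = 19: 25, 26, 32, 41 → 4
r = 22: 25, 26, 32, 41 → 4
r = 27: 32, 41 → 2
Cross-inversions: 4 + 4 + 4 + 4 + 4 + 2 = 22

22 split inversions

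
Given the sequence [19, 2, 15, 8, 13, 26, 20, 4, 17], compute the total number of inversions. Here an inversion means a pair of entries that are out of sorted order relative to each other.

Inversions: 16

Element-by-element contributions:
19: 6
2: 0
15: 3
8: 1
13: 1
26: 3
20: 2
4: 0
17: 0
Sum: 6 + 0 + 3 + 1 + 1 + 3 + 2 + 0 + 0 = 16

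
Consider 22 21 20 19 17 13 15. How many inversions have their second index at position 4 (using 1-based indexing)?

The element at index 4 is 19.
Elements before it: 22, 21, 20
Those larger than 19: 22, 21, 20

3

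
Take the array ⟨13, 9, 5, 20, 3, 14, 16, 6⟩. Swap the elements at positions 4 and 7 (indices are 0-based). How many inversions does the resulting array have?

There are 15 inversions.

Positions 4 and 7 hold 3 and 6; after swapping, the array is [13, 9, 5, 20, 6, 14, 16, 3].
Count, for each position, how many later elements it exceeds:
13 → 9, 5, 6, 3 → 4
9 → 5, 6, 3 → 3
5 → 3 → 1
20 → 6, 14, 16, 3 → 4
6 → 3 → 1
14 → 3 → 1
16 → 3 → 1
3 → none → 0
Sum: 4 + 3 + 1 + 4 + 1 + 1 + 1 + 0 = 15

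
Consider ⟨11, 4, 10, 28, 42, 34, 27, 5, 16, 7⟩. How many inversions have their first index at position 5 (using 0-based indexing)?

4

The element at index 5 is 34.
Elements after it: 27, 5, 16, 7
Those smaller than 34: 27, 5, 16, 7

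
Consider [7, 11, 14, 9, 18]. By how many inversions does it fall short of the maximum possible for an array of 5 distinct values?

8 inversions short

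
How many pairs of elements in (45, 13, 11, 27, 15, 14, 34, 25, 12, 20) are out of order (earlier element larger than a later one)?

For each element, count later entries that are smaller:
45: 9
13: 2
11: 0
27: 5
15: 2
14: 1
34: 3
25: 2
12: 0
20: 0
Sum: 9 + 2 + 0 + 5 + 2 + 1 + 3 + 2 + 0 + 0 = 24

Inversions: 24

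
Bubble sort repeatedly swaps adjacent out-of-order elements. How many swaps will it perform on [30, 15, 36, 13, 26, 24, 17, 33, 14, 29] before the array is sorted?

There are 24 adjacent swaps.

Each adjacent swap fixes exactly one inversion, so the minimum swap count equals the number of inversions.
Count inversions — for each element, later elements that are smaller:
30: 15, 13, 26, 24, 17, 14, 29 → 7
15: 13, 14 → 2
36: 13, 26, 24, 17, 33, 14, 29 → 7
13: none → 0
26: 24, 17, 14 → 3
24: 17, 14 → 2
17: 14 → 1
33: 14, 29 → 2
14: none → 0
29: none → 0
Total inversions: 7 + 2 + 7 + 0 + 3 + 2 + 1 + 2 + 0 + 0 = 24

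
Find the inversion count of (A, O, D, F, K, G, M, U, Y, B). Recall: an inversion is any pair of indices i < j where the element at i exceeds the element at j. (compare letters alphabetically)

Count, for each position, how many later elements it exceeds:
A → none → 0
O → D, F, K, G, M, B → 6
D → B → 1
F → B → 1
K → G, B → 2
G → B → 1
M → B → 1
U → B → 1
Y → B → 1
B → none → 0
Sum: 0 + 6 + 1 + 1 + 2 + 1 + 1 + 1 + 1 + 0 = 14

14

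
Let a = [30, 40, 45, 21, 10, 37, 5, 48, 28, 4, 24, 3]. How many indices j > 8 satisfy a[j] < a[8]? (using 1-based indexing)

4

The element at index 8 is 48.
Elements after it: 28, 4, 24, 3
Those smaller than 48: 28, 4, 24, 3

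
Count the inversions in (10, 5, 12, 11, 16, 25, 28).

For each element, count later entries that are smaller:
10 → 5 → 1
5 → none → 0
12 → 11 → 1
11 → none → 0
16 → none → 0
25 → none → 0
28 → none → 0
Sum: 1 + 0 + 1 + 0 + 0 + 0 + 0 = 2

2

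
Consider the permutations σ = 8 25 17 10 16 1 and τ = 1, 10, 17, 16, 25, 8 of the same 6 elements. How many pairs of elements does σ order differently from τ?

Assign each item its position (1..6) in the first ordering, then rewrite the second ordering as that position sequence:
positions: 8→1, 25→2, 17→3, 10→4, 16→5, 1→6
second ordering as positions: [6, 4, 3, 5, 2, 1]
Discordant pairs = inversions in this position sequence.
6: 4, 3, 5, 2, 1 → 5
4: 3, 2, 1 → 3
3: 2, 1 → 2
5: 2, 1 → 2
2: 1 → 1
1: 0
Total: 5 + 3 + 2 + 2 + 1 + 0 = 13

13 discordant pairs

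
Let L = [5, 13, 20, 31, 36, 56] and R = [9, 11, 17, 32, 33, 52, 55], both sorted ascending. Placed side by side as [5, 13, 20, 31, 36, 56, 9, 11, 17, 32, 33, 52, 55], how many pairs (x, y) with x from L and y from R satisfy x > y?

There are 20 cross-inversions.

Take each right-half value and tally the left-half values above it:
r = 9: 13, 20, 31, 36, 56 → 5
r = 11: 13, 20, 31, 36, 56 → 5
r = 17: 20, 31, 36, 56 → 4
r = 32: 36, 56 → 2
r = 33: 36, 56 → 2
r = 52: 56 → 1
r = 55: 56 → 1
Cross-inversions: 5 + 5 + 4 + 2 + 2 + 1 + 1 = 20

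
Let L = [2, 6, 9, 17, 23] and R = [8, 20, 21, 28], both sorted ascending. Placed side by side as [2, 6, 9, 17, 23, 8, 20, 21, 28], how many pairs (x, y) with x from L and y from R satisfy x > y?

Count, for every r in R, how many entries of L exceed r:
r = 8: 9, 17, 23 → 3
r = 20: 23 → 1
r = 21: 23 → 1
r = 28: none → 0
Cross-inversions: 3 + 1 + 1 + 0 = 5

5 split inversions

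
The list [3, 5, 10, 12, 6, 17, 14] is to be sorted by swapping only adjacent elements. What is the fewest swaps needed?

Swaps: 3

Each adjacent swap fixes exactly one inversion, so the minimum swap count equals the number of inversions.
Count inversions — for each element, later elements that are smaller:
3: none → 0
5: none → 0
10: 6 → 1
12: 6 → 1
6: none → 0
17: 14 → 1
14: none → 0
Total inversions: 0 + 0 + 1 + 1 + 0 + 1 + 0 = 3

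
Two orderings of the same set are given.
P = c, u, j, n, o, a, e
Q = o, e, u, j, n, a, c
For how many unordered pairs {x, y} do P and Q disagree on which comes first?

Assign each item its position (1..7) in the first ordering, then rewrite the second ordering as that position sequence:
positions: c→1, u→2, j→3, n→4, o→5, a→6, e→7
second ordering as positions: [5, 7, 2, 3, 4, 6, 1]
Discordant pairs = inversions in this position sequence.
5: 2, 3, 4, 1 → 4
7: 2, 3, 4, 6, 1 → 5
2: 1 → 1
3: 1 → 1
4: 1 → 1
6: 1 → 1
1: 0
Total: 4 + 5 + 1 + 1 + 1 + 1 + 0 = 13

13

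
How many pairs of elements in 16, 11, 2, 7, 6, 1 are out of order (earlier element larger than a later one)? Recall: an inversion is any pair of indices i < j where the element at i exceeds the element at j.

Count, for each position, how many later elements it exceeds:
16 → 11, 2, 7, 6, 1 → 5
11 → 2, 7, 6, 1 → 4
2 → 1 → 1
7 → 6, 1 → 2
6 → 1 → 1
1 → none → 0
Sum: 5 + 4 + 1 + 2 + 1 + 0 = 13

13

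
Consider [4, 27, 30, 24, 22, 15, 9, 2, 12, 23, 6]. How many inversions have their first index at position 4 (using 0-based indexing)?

5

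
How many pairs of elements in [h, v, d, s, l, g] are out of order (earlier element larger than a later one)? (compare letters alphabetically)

For each element, count later entries that are smaller:
h: 2
v: 4
d: 0
s: 2
l: 1
g: 0
Sum: 2 + 4 + 0 + 2 + 1 + 0 = 9

9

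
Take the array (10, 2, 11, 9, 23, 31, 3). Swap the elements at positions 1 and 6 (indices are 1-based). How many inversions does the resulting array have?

Positions 1 and 6 hold 10 and 31; after swapping, the array is [31, 2, 11, 9, 23, 10, 3].
Count, for each position, how many later elements it exceeds:
31 → 2, 11, 9, 23, 10, 3 → 6
2 → none → 0
11 → 9, 10, 3 → 3
9 → 3 → 1
23 → 10, 3 → 2
10 → 3 → 1
3 → none → 0
Sum: 6 + 0 + 3 + 1 + 2 + 1 + 0 = 13

13 inversions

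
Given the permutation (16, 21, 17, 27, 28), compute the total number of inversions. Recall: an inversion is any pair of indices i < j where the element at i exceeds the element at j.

Listing every pair i<j with a[i]>a[j] (using 0-based positions):
(1,2): 21 > 17
That's 1 pair.

1 inversion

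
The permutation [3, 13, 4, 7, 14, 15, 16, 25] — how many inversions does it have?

Element-by-element contributions:
3: 0
13: 2
4: 0
7: 0
14: 0
15: 0
16: 0
25: 0
Sum: 0 + 2 + 0 + 0 + 0 + 0 + 0 + 0 = 2

Out-of-order pairs: 2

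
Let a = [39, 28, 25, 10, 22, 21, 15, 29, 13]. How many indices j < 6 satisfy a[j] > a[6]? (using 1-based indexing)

The element at index 6 is 21.
Elements before it: 39, 28, 25, 10, 22
Those larger than 21: 39, 28, 25, 22

4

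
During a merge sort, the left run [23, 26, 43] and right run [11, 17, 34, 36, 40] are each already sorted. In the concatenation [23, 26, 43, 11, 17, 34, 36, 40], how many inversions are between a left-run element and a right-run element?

Count, for every r in R, how many entries of L exceed r:
r = 11: 23, 26, 43 → 3
r = 17: 23, 26, 43 → 3
r = 34: 43 → 1
r = 36: 43 → 1
r = 40: 43 → 1
Cross-inversions: 3 + 3 + 1 + 1 + 1 = 9

9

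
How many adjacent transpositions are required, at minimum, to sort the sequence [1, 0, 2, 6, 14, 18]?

1 adjacent swap

The minimum number of adjacent swaps to sort an array equals its inversion count, since every such swap removes exactly one inversion.
Count inversions — for each element, later elements that are smaller:
1: 0 → 1
0: none → 0
2: none → 0
6: none → 0
14: none → 0
18: none → 0
Total inversions: 1 + 0 + 0 + 0 + 0 + 0 = 1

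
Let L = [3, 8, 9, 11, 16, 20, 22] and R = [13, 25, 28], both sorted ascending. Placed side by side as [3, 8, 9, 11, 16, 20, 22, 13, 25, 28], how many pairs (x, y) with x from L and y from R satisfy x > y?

3

Count, for every r in R, how many entries of L exceed r:
r = 13: 16, 20, 22 → 3
r = 25: none → 0
r = 28: none → 0
Cross-inversions: 3 + 0 + 0 = 3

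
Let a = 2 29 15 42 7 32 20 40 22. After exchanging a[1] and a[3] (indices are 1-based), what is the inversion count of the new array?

Inversions: 14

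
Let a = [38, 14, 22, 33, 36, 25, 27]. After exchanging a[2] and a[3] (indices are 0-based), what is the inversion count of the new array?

Positions 2 and 3 hold 22 and 33; after swapping, the array is [38, 14, 33, 22, 36, 25, 27].
Sweep left to right; for each value list the smaller values that follow it:
38 → 14, 33, 22, 36, 25, 27 → 6
14 → none → 0
33 → 22, 25, 27 → 3
22 → none → 0
36 → 25, 27 → 2
25 → none → 0
27 → none → 0
Sum: 6 + 0 + 3 + 0 + 2 + 0 + 0 = 11

11 inversions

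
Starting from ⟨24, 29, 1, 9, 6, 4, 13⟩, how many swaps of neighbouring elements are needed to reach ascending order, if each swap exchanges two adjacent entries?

The minimum number of adjacent swaps to sort an array equals its inversion count, since every such swap removes exactly one inversion.
Count inversions — for each element, later elements that are smaller:
24: 1, 9, 6, 4, 13 → 5
29: 1, 9, 6, 4, 13 → 5
1: none → 0
9: 6, 4 → 2
6: 4 → 1
4: none → 0
13: none → 0
Total inversions: 5 + 5 + 0 + 2 + 1 + 0 + 0 = 13

13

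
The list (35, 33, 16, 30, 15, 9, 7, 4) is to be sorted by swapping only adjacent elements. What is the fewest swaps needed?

Adjacent swaps: 27

Each adjacent swap fixes exactly one inversion, so the minimum swap count equals the number of inversions.
Count inversions — for each element, later elements that are smaller:
35: 33, 16, 30, 15, 9, 7, 4 → 7
33: 16, 30, 15, 9, 7, 4 → 6
16: 15, 9, 7, 4 → 4
30: 15, 9, 7, 4 → 4
15: 9, 7, 4 → 3
9: 7, 4 → 2
7: 4 → 1
4: none → 0
Total inversions: 7 + 6 + 4 + 4 + 3 + 2 + 1 + 0 = 27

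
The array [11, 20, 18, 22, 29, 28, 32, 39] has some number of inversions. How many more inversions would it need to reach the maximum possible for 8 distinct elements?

26

Maximum inversions for 8 distinct elements is C(8, 2) = 8·7/2 = 28.
Current inversions — for each element, count later smaller elements:
11: 0
20: 1
18: 0
22: 0
29: 1
28: 0
32: 0
39: 0
Current total: 0 + 1 + 0 + 0 + 1 + 0 + 0 + 0 = 2
Shortfall: 28 − 2 = 26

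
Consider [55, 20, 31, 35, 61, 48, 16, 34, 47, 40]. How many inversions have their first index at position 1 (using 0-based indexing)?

1

The element at index 1 is 20.
Elements after it: 31, 35, 61, 48, 16, 34, 47, 40
Those smaller than 20: 16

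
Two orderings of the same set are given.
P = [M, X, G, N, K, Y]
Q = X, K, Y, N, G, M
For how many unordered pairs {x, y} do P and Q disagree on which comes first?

10

Assign each item its position (1..6) in the first ordering, then rewrite the second ordering as that position sequence:
positions: M→1, X→2, G→3, N→4, K→5, Y→6
second ordering as positions: [2, 5, 6, 4, 3, 1]
Discordant pairs = inversions in this position sequence.
2: 1 → 1
5: 4, 3, 1 → 3
6: 4, 3, 1 → 3
4: 3, 1 → 2
3: 1 → 1
1: 0
Total: 1 + 3 + 3 + 2 + 1 + 0 = 10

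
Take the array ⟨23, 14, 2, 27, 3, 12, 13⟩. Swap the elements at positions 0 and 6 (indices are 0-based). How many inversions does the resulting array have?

9

Positions 0 and 6 hold 23 and 13; after swapping, the array is [13, 14, 2, 27, 3, 12, 23].
Element-by-element contributions:
13: 3
14: 3
2: 0
27: 3
3: 0
12: 0
23: 0
Sum: 3 + 3 + 0 + 3 + 0 + 0 + 0 = 9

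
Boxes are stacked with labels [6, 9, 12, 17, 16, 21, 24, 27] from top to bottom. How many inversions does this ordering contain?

Count, for each position, how many later elements it exceeds:
6 → none → 0
9 → none → 0
12 → none → 0
17 → 16 → 1
16 → none → 0
21 → none → 0
24 → none → 0
27 → none → 0
Sum: 0 + 0 + 0 + 1 + 0 + 0 + 0 + 0 = 1

1 out-of-order pair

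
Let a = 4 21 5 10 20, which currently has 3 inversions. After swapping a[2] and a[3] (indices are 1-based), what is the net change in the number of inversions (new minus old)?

-1

Positions 2 and 3 hold 21 and 5; after swapping, the array is [4, 5, 21, 10, 20].
For each element, count later entries that are smaller:
4 → none → 0
5 → none → 0
21 → 10, 20 → 2
10 → none → 0
20 → none → 0
Sum: 0 + 0 + 2 + 0 + 0 = 2
Change: 2 − 3 = -1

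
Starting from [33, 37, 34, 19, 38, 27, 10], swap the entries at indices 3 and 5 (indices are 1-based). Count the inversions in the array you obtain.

15

Positions 3 and 5 hold 34 and 38; after swapping, the array is [33, 37, 38, 19, 34, 27, 10].
Element-by-element contributions:
33 → 19, 27, 10 → 3
37 → 19, 34, 27, 10 → 4
38 → 19, 34, 27, 10 → 4
19 → 10 → 1
34 → 27, 10 → 2
27 → 10 → 1
10 → none → 0
Sum: 3 + 4 + 4 + 1 + 2 + 1 + 0 = 15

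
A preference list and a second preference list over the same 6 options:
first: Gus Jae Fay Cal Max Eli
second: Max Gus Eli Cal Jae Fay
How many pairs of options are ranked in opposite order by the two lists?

9

Assign each item its position (1..6) in the first ordering, then rewrite the second ordering as that position sequence:
positions: Gus→1, Jae→2, Fay→3, Cal→4, Max→5, Eli→6
second ordering as positions: [5, 1, 6, 4, 2, 3]
Discordant pairs = inversions in this position sequence.
5: 1, 4, 2, 3 → 4
1: 0
6: 4, 2, 3 → 3
4: 2, 3 → 2
2: 0
3: 0
Total: 4 + 0 + 3 + 2 + 0 + 0 = 9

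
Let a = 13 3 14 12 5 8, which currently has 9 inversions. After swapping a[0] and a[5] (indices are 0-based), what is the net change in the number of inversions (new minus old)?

Positions 0 and 5 hold 13 and 8; after swapping, the array is [8, 3, 14, 12, 5, 13].
Element-by-element contributions:
8 → 3, 5 → 2
3 → none → 0
14 → 12, 5, 13 → 3
12 → 5 → 1
5 → none → 0
13 → none → 0
Sum: 2 + 0 + 3 + 1 + 0 + 0 = 6
Change: 6 − 9 = -3

-3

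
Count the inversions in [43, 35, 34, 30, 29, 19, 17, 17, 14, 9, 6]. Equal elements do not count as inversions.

Count, for each position, how many later elements it exceeds:
43 → 35, 34, 30, 29, 19, 17, 17, 14, 9, 6 → 10
35 → 34, 30, 29, 19, 17, 17, 14, 9, 6 → 9
34 → 30, 29, 19, 17, 17, 14, 9, 6 → 8
30 → 29, 19, 17, 17, 14, 9, 6 → 7
29 → 19, 17, 17, 14, 9, 6 → 6
19 → 17, 17, 14, 9, 6 → 5
17 → 14, 9, 6 → 3
17 → 14, 9, 6 → 3
14 → 9, 6 → 2
9 → 6 → 1
6 → none → 0
Sum: 10 + 9 + 8 + 7 + 6 + 5 + 3 + 3 + 2 + 1 + 0 = 54

There are 54 out-of-order pairs.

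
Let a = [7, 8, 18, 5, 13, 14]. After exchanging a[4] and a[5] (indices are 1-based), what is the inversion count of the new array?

Positions 4 and 5 hold 5 and 13; after swapping, the array is [7, 8, 18, 13, 5, 14].
For each element, count later entries that are smaller:
7 → 5 → 1
8 → 5 → 1
18 → 13, 5, 14 → 3
13 → 5 → 1
5 → none → 0
14 → none → 0
Sum: 1 + 1 + 3 + 1 + 0 + 0 = 6

Inversions: 6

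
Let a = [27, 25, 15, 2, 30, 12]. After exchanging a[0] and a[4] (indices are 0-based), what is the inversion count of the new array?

Inversions: 11

Positions 0 and 4 hold 27 and 30; after swapping, the array is [30, 25, 15, 2, 27, 12].
For each element, count later entries that are smaller:
30 → 25, 15, 2, 27, 12 → 5
25 → 15, 2, 12 → 3
15 → 2, 12 → 2
2 → none → 0
27 → 12 → 1
12 → none → 0
Sum: 5 + 3 + 2 + 0 + 1 + 0 = 11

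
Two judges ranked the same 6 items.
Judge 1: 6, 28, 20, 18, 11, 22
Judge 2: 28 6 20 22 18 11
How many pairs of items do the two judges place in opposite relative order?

Assign each item its position (1..6) in the first ordering, then rewrite the second ordering as that position sequence:
positions: 6→1, 28→2, 20→3, 18→4, 11→5, 22→6
second ordering as positions: [2, 1, 3, 6, 4, 5]
Discordant pairs = inversions in this position sequence.
2: 1 → 1
1: 0
3: 0
6: 4, 5 → 2
4: 0
5: 0
Total: 1 + 0 + 0 + 2 + 0 + 0 = 3

3 discordant pairs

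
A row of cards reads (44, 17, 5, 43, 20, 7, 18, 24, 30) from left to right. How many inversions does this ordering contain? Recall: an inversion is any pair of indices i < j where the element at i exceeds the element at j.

17 inversions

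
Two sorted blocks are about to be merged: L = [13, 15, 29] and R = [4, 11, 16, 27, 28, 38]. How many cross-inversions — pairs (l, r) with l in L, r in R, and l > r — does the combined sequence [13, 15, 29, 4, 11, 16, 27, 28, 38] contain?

9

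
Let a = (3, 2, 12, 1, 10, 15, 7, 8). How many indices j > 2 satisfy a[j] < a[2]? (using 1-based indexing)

1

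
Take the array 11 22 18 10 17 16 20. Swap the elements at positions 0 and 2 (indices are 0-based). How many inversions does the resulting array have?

11

Positions 0 and 2 hold 11 and 18; after swapping, the array is [18, 22, 11, 10, 17, 16, 20].
Element-by-element contributions:
18: 4
22: 5
11: 1
10: 0
17: 1
16: 0
20: 0
Sum: 4 + 5 + 1 + 0 + 1 + 0 + 0 = 11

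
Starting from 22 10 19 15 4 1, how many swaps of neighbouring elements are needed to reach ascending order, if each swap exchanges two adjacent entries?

13 swaps

Each adjacent swap fixes exactly one inversion, so the minimum swap count equals the number of inversions.
Count inversions — for each element, later elements that are smaller:
22: 10, 19, 15, 4, 1 → 5
10: 4, 1 → 2
19: 15, 4, 1 → 3
15: 4, 1 → 2
4: 1 → 1
1: none → 0
Total inversions: 5 + 2 + 3 + 2 + 1 + 0 = 13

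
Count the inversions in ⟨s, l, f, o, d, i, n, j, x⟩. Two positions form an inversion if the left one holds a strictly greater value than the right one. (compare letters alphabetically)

17 inversions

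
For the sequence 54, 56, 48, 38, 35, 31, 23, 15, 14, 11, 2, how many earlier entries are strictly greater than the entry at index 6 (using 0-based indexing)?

The element at index 6 is 23.
Elements before it: 54, 56, 48, 38, 35, 31
Those larger than 23: 54, 56, 48, 38, 35, 31

6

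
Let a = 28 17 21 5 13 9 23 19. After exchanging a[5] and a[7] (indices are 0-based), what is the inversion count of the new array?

17 inversions

Positions 5 and 7 hold 9 and 19; after swapping, the array is [28, 17, 21, 5, 13, 19, 23, 9].
For each element, count later entries that are smaller:
28: 7
17: 3
21: 4
5: 0
13: 1
19: 1
23: 1
9: 0
Sum: 7 + 3 + 4 + 0 + 1 + 1 + 1 + 0 = 17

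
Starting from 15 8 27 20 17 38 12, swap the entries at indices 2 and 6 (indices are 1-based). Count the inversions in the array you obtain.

Positions 2 and 6 hold 8 and 38; after swapping, the array is [15, 38, 27, 20, 17, 8, 12].
Sweep left to right; for each value list the smaller values that follow it:
15 → 8, 12 → 2
38 → 27, 20, 17, 8, 12 → 5
27 → 20, 17, 8, 12 → 4
20 → 17, 8, 12 → 3
17 → 8, 12 → 2
8 → none → 0
12 → none → 0
Sum: 2 + 5 + 4 + 3 + 2 + 0 + 0 = 16

There are 16 inversions.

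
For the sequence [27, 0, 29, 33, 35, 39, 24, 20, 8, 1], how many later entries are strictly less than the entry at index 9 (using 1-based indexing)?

1 such element

The element at index 9 is 8.
Elements after it: 1
Those smaller than 8: 1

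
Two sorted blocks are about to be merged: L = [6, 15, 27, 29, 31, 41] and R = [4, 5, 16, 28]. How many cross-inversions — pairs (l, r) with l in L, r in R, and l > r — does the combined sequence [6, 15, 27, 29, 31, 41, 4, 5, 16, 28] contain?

Count, for every r in R, how many entries of L exceed r:
r = 4: 6, 15, 27, 29, 31, 41 → 6
r = 5: 6, 15, 27, 29, 31, 41 → 6
r = 16: 27, 29, 31, 41 → 4
r = 28: 29, 31, 41 → 3
Cross-inversions: 6 + 6 + 4 + 3 = 19

19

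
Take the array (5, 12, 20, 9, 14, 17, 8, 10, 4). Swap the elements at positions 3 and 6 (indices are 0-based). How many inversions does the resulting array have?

20 inversions

Positions 3 and 6 hold 9 and 8; after swapping, the array is [5, 12, 20, 8, 14, 17, 9, 10, 4].
For each element, count later entries that are smaller:
5 → 4 → 1
12 → 8, 9, 10, 4 → 4
20 → 8, 14, 17, 9, 10, 4 → 6
8 → 4 → 1
14 → 9, 10, 4 → 3
17 → 9, 10, 4 → 3
9 → 4 → 1
10 → 4 → 1
4 → none → 0
Sum: 1 + 4 + 6 + 1 + 3 + 3 + 1 + 1 + 0 = 20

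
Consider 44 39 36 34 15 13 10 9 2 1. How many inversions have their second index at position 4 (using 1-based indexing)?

The element at index 4 is 34.
Elements before it: 44, 39, 36
Those larger than 34: 44, 39, 36

3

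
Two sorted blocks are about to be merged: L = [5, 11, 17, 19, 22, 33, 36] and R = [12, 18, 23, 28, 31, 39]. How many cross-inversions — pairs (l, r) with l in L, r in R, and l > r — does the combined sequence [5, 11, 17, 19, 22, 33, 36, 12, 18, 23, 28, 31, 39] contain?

15

Count, for every r in R, how many entries of L exceed r:
r = 12: 17, 19, 22, 33, 36 → 5
r = 18: 19, 22, 33, 36 → 4
r = 23: 33, 36 → 2
r = 28: 33, 36 → 2
r = 31: 33, 36 → 2
r = 39: none → 0
Cross-inversions: 5 + 4 + 2 + 2 + 2 + 0 = 15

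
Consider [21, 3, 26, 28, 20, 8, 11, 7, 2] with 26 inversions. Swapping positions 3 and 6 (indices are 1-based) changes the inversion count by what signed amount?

Positions 3 and 6 hold 26 and 8; after swapping, the array is [21, 3, 8, 28, 20, 26, 11, 7, 2].
For each element, count later entries that are smaller:
21 → 3, 8, 20, 11, 7, 2 → 6
3 → 2 → 1
8 → 7, 2 → 2
28 → 20, 26, 11, 7, 2 → 5
20 → 11, 7, 2 → 3
26 → 11, 7, 2 → 3
11 → 7, 2 → 2
7 → 2 → 1
2 → none → 0
Sum: 6 + 1 + 2 + 5 + 3 + 3 + 2 + 1 + 0 = 23
Change: 23 − 26 = -3

-3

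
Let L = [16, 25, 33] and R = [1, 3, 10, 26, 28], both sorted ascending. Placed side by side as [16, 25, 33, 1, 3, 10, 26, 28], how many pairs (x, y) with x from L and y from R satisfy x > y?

Count, for every r in R, how many entries of L exceed r:
r = 1: 16, 25, 33 → 3
r = 3: 16, 25, 33 → 3
r = 10: 16, 25, 33 → 3
r = 26: 33 → 1
r = 28: 33 → 1
Cross-inversions: 3 + 3 + 3 + 1 + 1 = 11

11 split inversions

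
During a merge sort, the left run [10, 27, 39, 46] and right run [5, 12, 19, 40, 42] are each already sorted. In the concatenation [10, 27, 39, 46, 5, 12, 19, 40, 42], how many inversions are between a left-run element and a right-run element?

12 cross-inversions

Take each right-half value and tally the left-half values above it:
r = 5: 10, 27, 39, 46 → 4
r = 12: 27, 39, 46 → 3
r = 19: 27, 39, 46 → 3
r = 40: 46 → 1
r = 42: 46 → 1
Cross-inversions: 4 + 3 + 3 + 1 + 1 = 12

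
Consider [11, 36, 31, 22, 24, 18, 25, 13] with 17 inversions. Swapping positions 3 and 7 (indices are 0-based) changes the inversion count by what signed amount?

Positions 3 and 7 hold 22 and 13; after swapping, the array is [11, 36, 31, 13, 24, 18, 25, 22].
For each element, count later entries that are smaller:
11 → none → 0
36 → 31, 13, 24, 18, 25, 22 → 6
31 → 13, 24, 18, 25, 22 → 5
13 → none → 0
24 → 18, 22 → 2
18 → none → 0
25 → 22 → 1
22 → none → 0
Sum: 0 + 6 + 5 + 0 + 2 + 0 + 1 + 0 = 14
Change: 14 − 17 = -3

-3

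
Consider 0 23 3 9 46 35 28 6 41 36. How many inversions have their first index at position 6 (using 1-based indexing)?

2

The element at index 6 is 35.
Elements after it: 28, 6, 41, 36
Those smaller than 35: 28, 6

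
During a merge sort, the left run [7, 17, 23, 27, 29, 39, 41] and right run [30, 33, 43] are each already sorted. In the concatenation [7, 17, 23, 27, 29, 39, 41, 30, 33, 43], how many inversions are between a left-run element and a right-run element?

Count, for every r in R, how many entries of L exceed r:
r = 30: 39, 41 → 2
r = 33: 39, 41 → 2
r = 43: none → 0
Cross-inversions: 2 + 2 + 0 = 4

There are 4 cross-inversions.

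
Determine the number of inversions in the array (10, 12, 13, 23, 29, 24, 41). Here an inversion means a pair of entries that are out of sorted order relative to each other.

Inversion pairs (indices are 1-based):
(5,6): 29 > 24
That's 1 pair.

1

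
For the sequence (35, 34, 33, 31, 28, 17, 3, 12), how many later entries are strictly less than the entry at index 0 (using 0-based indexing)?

7 such elements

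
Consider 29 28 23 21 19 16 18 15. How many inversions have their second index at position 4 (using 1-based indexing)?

3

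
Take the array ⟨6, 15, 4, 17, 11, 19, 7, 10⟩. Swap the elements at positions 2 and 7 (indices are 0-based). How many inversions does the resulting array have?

Positions 2 and 7 hold 4 and 10; after swapping, the array is [6, 15, 10, 17, 11, 19, 7, 4].
For each element, count later entries that are smaller:
6: 1
15: 4
10: 2
17: 3
11: 2
19: 2
7: 1
4: 0
Sum: 1 + 4 + 2 + 3 + 2 + 2 + 1 + 0 = 15

There are 15 inversions.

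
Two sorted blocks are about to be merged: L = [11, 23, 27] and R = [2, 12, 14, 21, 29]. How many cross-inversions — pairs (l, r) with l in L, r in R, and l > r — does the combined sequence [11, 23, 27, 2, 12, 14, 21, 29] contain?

9

For each element r of the right run, count left-run elements greater than r:
r = 2: 11, 23, 27 → 3
r = 12: 23, 27 → 2
r = 14: 23, 27 → 2
r = 21: 23, 27 → 2
r = 29: none → 0
Cross-inversions: 3 + 2 + 2 + 2 + 0 = 9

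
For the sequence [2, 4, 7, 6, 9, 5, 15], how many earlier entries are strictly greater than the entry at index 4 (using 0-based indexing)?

The element at index 4 is 9.
Elements before it: 2, 4, 7, 6
None of them are larger than 9.

0 such elements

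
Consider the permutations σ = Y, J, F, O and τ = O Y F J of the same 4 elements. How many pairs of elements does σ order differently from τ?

Assign each item its position (1..4) in the first ordering, then rewrite the second ordering as that position sequence:
positions: Y→1, J→2, F→3, O→4
second ordering as positions: [4, 1, 3, 2]
Discordant pairs = inversions in this position sequence.
4: 1, 3, 2 → 3
1: 0
3: 2 → 1
2: 0
Total: 3 + 0 + 1 + 0 = 4

4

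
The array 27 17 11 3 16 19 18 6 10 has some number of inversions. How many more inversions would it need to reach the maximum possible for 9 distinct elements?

13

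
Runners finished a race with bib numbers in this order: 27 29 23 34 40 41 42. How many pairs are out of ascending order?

2 inversions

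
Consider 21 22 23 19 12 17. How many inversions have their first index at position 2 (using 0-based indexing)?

3

The element at index 2 is 23.
Elements after it: 19, 12, 17
Those smaller than 23: 19, 12, 17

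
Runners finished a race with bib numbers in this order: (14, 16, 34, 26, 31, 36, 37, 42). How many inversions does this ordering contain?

Out-of-order pairs: 2

For each element, count later entries that are smaller:
14 → none → 0
16 → none → 0
34 → 26, 31 → 2
26 → none → 0
31 → none → 0
36 → none → 0
37 → none → 0
42 → none → 0
Sum: 0 + 0 + 2 + 0 + 0 + 0 + 0 + 0 = 2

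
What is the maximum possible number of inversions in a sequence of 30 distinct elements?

435 inversions

The maximum occurs when the array is in strictly decreasing order: every one of the C(30, 2) pairs is inverted.
C(30, 2) = 30·29/2 = 435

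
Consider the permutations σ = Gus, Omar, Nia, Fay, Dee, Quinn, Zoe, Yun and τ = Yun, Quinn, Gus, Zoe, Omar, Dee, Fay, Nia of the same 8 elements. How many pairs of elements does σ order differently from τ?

19 discordant pairs

Assign each item its position (1..8) in the first ordering, then rewrite the second ordering as that position sequence:
positions: Gus→1, Omar→2, Nia→3, Fay→4, Dee→5, Quinn→6, Zoe→7, Yun→8
second ordering as positions: [8, 6, 1, 7, 2, 5, 4, 3]
Discordant pairs = inversions in this position sequence.
8: 6, 1, 7, 2, 5, 4, 3 → 7
6: 1, 2, 5, 4, 3 → 5
1: 0
7: 2, 5, 4, 3 → 4
2: 0
5: 4, 3 → 2
4: 3 → 1
3: 0
Total: 7 + 5 + 0 + 4 + 0 + 2 + 1 + 0 = 19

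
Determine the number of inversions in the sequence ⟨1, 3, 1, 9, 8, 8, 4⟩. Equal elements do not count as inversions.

6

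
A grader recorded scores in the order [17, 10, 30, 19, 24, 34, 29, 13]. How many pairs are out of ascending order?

11 out-of-order pairs

Count, for each position, how many later elements it exceeds:
17: 2
10: 0
30: 4
19: 1
24: 1
34: 2
29: 1
13: 0
Sum: 2 + 0 + 4 + 1 + 1 + 2 + 1 + 0 = 11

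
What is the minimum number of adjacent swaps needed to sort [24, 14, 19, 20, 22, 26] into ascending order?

Adjacent swaps: 4

The minimum number of adjacent swaps to sort an array equals its inversion count, since every such swap removes exactly one inversion.
Count inversions — for each element, later elements that are smaller:
24: 14, 19, 20, 22 → 4
14: none → 0
19: none → 0
20: none → 0
22: none → 0
26: none → 0
Total inversions: 4 + 0 + 0 + 0 + 0 + 0 = 4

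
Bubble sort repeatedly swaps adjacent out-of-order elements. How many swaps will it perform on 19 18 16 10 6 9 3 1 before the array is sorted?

Minimum adjacent swaps = number of inversions (each swap of adjacent out-of-order elements removes one inversion and no swap can remove more).
Count inversions — for each element, later elements that are smaller:
19: 18, 16, 10, 6, 9, 3, 1 → 7
18: 16, 10, 6, 9, 3, 1 → 6
16: 10, 6, 9, 3, 1 → 5
10: 6, 9, 3, 1 → 4
6: 3, 1 → 2
9: 3, 1 → 2
3: 1 → 1
1: none → 0
Total inversions: 7 + 6 + 5 + 4 + 2 + 2 + 1 + 0 = 27

27 adjacent swaps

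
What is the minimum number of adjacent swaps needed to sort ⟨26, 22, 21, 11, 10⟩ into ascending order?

10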